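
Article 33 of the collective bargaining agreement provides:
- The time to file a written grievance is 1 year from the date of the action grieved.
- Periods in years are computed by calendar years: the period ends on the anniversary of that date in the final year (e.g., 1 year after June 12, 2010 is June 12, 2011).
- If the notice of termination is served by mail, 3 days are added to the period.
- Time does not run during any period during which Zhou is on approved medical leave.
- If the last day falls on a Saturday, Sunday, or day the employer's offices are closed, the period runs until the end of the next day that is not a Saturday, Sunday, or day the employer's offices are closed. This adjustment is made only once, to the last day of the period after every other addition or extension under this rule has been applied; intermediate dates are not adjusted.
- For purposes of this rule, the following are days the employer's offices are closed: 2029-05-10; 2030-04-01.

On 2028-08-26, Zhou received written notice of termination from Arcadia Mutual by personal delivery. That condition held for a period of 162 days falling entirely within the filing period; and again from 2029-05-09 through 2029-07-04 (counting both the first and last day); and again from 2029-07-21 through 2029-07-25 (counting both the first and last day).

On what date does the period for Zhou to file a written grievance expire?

April 8, 2030

1 year after 2028-08-26 is August 26, 2029.
Service was not by mail, so no mail extension applies.
Tolling adds 162 days: August 26, 2029 + 162 days = February 4, 2030.
From May 9, 2029 through July 4, 2029 inclusive is 57 days; tolling adds 57 days: February 4, 2030 + 57 days = April 2, 2030.
From July 21, 2029 through July 25, 2029 inclusive is 5 days; tolling adds 5 days: April 2, 2030 + 5 days = April 7, 2030.
April 7, 2030 is Sunday. The next qualifying day is April 8, 2030.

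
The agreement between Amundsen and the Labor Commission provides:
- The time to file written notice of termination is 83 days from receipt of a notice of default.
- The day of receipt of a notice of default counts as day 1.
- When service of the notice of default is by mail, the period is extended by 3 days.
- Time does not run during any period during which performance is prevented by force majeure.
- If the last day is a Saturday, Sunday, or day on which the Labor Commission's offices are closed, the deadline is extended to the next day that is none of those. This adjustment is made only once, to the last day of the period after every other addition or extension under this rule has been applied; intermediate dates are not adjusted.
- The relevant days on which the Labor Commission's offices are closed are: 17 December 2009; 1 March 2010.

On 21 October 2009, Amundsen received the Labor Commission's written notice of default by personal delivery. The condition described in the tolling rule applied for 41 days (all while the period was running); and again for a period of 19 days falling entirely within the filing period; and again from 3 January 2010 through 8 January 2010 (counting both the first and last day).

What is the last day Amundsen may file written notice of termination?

Counting 21 October 2009 as day 1, day 83 is January 11, 2010.
Service was not by mail, so no mail extension applies.
Tolling adds 41 days: January 11, 2010 + 41 days = February 21, 2010.
Tolling adds 19 days: February 21, 2010 + 19 days = March 12, 2010.
From January 3, 2010 through January 8, 2010 inclusive is 6 days; tolling adds 6 days: March 12, 2010 + 6 days = March 18, 2010.
March 18, 2010 is a Thursday and not a day on which the Labor Commission's offices are closed, so no extension applies.

March 18, 2010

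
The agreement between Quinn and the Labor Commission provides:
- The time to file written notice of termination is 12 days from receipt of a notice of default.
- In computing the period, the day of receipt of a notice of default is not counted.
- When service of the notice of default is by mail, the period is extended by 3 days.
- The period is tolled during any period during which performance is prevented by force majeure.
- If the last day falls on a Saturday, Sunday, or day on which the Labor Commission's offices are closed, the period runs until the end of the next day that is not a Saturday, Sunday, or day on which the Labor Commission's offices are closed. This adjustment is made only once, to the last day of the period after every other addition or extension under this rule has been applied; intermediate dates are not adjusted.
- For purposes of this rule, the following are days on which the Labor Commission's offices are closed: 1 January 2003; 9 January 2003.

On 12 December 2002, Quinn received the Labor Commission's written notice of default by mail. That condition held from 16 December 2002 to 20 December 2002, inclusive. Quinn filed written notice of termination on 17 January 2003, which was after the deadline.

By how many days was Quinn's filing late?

15 days

12 days after 12 December 2002 is December 24, 2002.
Service was by mail, adding 3 days: December 24, 2002 + 3 days = December 27, 2002.
From December 16, 2002 through December 20, 2002 inclusive is 5 days; tolling adds 5 days: December 27, 2002 + 5 days = January 1, 2003.
January 1, 2003 is a listed holiday. The next qualifying day is January 2, 2003.
The deadline is January 2, 2003; from January 2, 2003 to January 17, 2003 is 15 days.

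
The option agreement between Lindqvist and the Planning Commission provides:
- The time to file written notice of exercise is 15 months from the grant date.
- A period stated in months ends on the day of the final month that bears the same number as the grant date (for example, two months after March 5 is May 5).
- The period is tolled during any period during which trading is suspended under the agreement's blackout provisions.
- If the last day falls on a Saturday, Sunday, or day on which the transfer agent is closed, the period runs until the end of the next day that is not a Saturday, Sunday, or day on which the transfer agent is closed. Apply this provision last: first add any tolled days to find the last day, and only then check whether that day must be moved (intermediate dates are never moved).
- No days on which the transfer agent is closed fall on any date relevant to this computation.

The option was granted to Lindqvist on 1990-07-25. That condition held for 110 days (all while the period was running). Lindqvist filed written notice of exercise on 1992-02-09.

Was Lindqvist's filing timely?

15 months after 1990-07-25 is October 25, 1991.
Tolling adds 110 days: October 25, 1991 + 110 days = February 12, 1992.
February 12, 1992 is a Wednesday and not a day on which the transfer agent is closed, so no extension applies.
The deadline is February 12, 1992; the filing on February 9, 1992 is on or before that date.

Yes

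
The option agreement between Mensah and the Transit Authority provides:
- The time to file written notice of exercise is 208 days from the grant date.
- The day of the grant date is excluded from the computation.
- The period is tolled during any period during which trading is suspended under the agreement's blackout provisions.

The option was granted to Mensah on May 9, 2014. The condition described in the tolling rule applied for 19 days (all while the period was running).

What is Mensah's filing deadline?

208 days after May 9, 2014 is December 3, 2014.
Tolling adds 19 days: December 3, 2014 + 19 days = December 22, 2014.

December 22, 2014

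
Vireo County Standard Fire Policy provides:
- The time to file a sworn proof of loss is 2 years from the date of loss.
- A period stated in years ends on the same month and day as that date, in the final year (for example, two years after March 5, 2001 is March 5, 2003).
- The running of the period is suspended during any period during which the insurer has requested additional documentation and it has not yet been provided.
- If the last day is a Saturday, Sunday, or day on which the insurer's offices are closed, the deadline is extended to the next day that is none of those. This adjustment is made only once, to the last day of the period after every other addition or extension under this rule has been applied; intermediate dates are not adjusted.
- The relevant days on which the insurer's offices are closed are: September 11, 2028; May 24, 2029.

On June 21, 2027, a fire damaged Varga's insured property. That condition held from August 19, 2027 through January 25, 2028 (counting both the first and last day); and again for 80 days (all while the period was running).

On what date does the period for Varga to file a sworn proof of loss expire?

February 18, 2030

2 years after June 21, 2027 is June 21, 2029.
From August 19, 2027 through January 25, 2028 inclusive is 160 days; tolling adds 160 days: June 21, 2029 + 160 days = November 28, 2029.
Tolling adds 80 days: November 28, 2029 + 80 days = February 16, 2030.
February 16, 2030 is Saturday; February 17, 2030 is Sunday. The next qualifying day is February 18, 2030.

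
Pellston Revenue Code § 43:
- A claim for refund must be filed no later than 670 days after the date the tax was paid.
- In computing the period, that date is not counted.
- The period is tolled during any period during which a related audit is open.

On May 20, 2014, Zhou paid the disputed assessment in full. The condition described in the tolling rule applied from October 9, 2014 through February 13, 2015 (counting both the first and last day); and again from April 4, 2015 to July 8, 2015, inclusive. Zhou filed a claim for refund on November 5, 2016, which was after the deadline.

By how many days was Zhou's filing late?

6 days

670 days after May 20, 2014 is March 20, 2016.
From October 9, 2014 through February 13, 2015 inclusive is 128 days; tolling adds 128 days: March 20, 2016 + 128 days = July 26, 2016.
From April 4, 2015 through July 8, 2015 inclusive is 96 days; tolling adds 96 days: July 26, 2016 + 96 days = October 30, 2016.
The deadline is October 30, 2016; from October 30, 2016 to November 5, 2016 is 6 days.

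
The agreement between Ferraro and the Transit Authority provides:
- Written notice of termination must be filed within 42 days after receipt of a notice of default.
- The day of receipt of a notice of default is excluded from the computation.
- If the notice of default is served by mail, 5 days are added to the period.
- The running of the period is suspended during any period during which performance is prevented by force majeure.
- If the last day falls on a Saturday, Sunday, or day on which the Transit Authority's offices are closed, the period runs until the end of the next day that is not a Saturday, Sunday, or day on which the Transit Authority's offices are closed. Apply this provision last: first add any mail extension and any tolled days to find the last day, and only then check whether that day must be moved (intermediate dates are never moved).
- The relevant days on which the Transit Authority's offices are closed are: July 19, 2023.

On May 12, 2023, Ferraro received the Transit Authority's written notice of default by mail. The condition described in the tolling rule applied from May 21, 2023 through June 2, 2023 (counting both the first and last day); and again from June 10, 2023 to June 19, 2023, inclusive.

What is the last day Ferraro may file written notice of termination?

July 21, 2023

42 days after May 12, 2023 is June 23, 2023.
Service was by mail, adding 5 days: June 23, 2023 + 5 days = June 28, 2023.
From May 21, 2023 through June 2, 2023 inclusive is 13 days; tolling adds 13 days: June 28, 2023 + 13 days = July 11, 2023.
From June 10, 2023 through June 19, 2023 inclusive is 10 days; tolling adds 10 days: July 11, 2023 + 10 days = July 21, 2023.
July 21, 2023 is a Friday and not a day on which the Transit Authority's offices are closed, so no extension applies.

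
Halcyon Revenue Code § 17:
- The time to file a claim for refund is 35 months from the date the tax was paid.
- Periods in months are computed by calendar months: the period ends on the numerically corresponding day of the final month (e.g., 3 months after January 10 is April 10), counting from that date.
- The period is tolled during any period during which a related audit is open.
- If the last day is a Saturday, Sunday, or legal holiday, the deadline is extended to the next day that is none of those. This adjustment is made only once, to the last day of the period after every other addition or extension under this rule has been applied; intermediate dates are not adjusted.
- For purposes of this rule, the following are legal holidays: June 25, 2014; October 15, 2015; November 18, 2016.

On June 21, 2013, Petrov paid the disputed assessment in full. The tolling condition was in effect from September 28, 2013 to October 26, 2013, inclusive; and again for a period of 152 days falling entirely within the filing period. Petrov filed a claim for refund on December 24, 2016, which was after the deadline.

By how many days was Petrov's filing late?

35 months after June 21, 2013 is May 21, 2016.
From September 28, 2013 through October 26, 2013 inclusive is 29 days; tolling adds 29 days: May 21, 2016 + 29 days = June 19, 2016.
Tolling adds 152 days: June 19, 2016 + 152 days = November 18, 2016.
November 18, 2016 is a listed holiday; November 19, 2016 is Saturday; November 20, 2016 is Sunday. The next qualifying day is November 21, 2016.
The deadline is November 21, 2016; from November 21, 2016 to December 24, 2016 is 33 days.

33 days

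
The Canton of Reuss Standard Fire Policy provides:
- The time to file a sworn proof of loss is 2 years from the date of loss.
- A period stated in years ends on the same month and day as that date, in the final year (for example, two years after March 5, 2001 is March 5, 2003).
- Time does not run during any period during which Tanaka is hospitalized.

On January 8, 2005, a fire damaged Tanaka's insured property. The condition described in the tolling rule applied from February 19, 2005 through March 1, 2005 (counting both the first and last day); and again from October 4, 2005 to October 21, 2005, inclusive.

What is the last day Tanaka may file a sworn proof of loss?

2 years after January 8, 2005 is January 8, 2007.
From February 19, 2005 through March 1, 2005 inclusive is 11 days; tolling adds 11 days: January 8, 2007 + 11 days = January 19, 2007.
From October 4, 2005 through October 21, 2005 inclusive is 18 days; tolling adds 18 days: January 19, 2007 + 18 days = February 6, 2007.

February 6, 2007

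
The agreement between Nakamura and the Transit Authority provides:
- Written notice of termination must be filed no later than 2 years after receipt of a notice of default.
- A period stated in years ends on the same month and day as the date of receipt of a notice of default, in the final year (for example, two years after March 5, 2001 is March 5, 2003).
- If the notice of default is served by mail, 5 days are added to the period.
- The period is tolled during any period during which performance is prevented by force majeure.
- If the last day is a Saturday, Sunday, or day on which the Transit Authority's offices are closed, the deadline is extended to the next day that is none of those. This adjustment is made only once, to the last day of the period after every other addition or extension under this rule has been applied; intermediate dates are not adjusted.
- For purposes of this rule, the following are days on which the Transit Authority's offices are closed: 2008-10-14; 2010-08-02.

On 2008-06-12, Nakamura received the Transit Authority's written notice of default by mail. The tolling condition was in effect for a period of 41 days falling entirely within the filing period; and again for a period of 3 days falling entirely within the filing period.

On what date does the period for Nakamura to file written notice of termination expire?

August 3, 2010

2 years after 2008-06-12 is June 12, 2010.
Service was by mail, adding 5 days: June 12, 2010 + 5 days = June 17, 2010.
Tolling adds 41 days: June 17, 2010 + 41 days = July 28, 2010.
Tolling adds 3 days: July 28, 2010 + 3 days = July 31, 2010.
July 31, 2010 is Saturday; August 1, 2010 is Sunday; August 2, 2010 is a listed holiday. The next qualifying day is August 3, 2010.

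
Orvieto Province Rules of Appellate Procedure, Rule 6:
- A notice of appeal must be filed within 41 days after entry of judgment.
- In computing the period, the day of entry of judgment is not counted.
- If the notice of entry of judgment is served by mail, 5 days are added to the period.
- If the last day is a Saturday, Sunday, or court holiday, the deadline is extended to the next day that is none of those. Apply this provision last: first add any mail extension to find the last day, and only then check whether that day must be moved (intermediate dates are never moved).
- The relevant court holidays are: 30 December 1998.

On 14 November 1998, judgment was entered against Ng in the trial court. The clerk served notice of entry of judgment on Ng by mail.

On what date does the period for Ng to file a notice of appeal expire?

December 31, 1998

41 days after 14 November 1998 is December 25, 1998.
Service was by mail, adding 5 days: December 25, 1998 + 5 days = December 30, 1998.
December 30, 1998 is a listed holiday. The next qualifying day is December 31, 1998.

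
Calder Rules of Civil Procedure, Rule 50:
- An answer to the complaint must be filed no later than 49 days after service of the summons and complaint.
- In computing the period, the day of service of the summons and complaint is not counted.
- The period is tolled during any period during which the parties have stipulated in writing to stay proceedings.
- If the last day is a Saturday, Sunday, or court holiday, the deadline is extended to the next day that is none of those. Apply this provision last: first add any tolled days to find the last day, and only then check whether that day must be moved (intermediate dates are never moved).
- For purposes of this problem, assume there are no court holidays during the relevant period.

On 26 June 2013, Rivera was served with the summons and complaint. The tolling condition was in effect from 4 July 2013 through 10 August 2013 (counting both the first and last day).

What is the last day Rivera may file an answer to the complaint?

September 23, 2013

49 days after 26 June 2013 is August 14, 2013.
From July 4, 2013 through August 10, 2013 inclusive is 38 days; tolling adds 38 days: August 14, 2013 + 38 days = September 21, 2013.
September 21, 2013 is Saturday; September 22, 2013 is Sunday. The next qualifying day is September 23, 2013.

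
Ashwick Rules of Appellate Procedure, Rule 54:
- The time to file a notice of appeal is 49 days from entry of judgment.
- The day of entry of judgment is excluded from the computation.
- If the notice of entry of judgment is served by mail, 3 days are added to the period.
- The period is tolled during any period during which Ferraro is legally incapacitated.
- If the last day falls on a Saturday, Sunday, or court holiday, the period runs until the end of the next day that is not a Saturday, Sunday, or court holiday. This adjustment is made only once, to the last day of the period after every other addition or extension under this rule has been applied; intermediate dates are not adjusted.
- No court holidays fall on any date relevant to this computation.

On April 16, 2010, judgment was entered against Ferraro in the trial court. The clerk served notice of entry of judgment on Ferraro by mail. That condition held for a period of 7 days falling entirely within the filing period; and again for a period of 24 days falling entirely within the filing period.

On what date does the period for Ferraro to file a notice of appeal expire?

July 8, 2010

49 days after April 16, 2010 is June 4, 2010.
Service was by mail, adding 3 days: June 4, 2010 + 3 days = June 7, 2010.
Tolling adds 7 days: June 7, 2010 + 7 days = June 14, 2010.
Tolling adds 24 days: June 14, 2010 + 24 days = July 8, 2010.
July 8, 2010 is a Thursday and not a court holiday, so no extension applies.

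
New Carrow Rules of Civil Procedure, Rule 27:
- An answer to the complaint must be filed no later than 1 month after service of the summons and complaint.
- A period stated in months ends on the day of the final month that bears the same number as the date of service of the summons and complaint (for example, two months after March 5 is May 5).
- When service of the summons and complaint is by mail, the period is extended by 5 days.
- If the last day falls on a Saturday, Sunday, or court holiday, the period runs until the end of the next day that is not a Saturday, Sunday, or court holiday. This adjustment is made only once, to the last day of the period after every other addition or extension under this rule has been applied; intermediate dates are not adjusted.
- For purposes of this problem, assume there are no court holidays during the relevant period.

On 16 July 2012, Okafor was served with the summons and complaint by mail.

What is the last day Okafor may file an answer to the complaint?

August 21, 2012

1 month after 16 July 2012 is August 16, 2012.
Service was by mail, adding 5 days: August 16, 2012 + 5 days = August 21, 2012.
August 21, 2012 is a Tuesday and not a court holiday, so no extension applies.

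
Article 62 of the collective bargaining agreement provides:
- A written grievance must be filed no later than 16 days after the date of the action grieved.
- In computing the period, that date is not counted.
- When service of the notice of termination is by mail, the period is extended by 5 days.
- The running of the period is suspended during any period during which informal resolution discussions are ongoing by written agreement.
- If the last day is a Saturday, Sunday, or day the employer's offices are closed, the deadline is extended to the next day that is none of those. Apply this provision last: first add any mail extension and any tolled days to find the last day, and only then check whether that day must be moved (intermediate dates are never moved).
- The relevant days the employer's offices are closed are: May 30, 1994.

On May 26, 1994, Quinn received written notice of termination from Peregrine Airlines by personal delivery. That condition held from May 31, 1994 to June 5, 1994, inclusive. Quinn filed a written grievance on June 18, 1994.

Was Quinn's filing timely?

No

16 days after May 26, 1994 is June 11, 1994.
Service was not by mail, so no mail extension applies.
From May 31, 1994 through June 5, 1994 inclusive is 6 days; tolling adds 6 days: June 11, 1994 + 6 days = June 17, 1994.
June 17, 1994 is a Friday and not a day the employer's offices are closed, so no extension applies.
The deadline is June 17, 1994; the filing on June 18, 1994 is after that date.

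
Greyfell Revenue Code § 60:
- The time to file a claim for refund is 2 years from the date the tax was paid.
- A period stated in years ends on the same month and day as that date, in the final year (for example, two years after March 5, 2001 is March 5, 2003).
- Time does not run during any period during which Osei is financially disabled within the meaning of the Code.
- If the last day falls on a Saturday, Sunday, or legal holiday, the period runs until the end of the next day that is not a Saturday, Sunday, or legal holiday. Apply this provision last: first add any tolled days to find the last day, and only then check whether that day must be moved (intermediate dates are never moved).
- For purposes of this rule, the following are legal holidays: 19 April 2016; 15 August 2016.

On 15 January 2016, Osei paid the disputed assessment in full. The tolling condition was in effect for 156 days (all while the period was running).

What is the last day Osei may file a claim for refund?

2 years after 15 January 2016 is January 15, 2018.
Tolling adds 156 days: January 15, 2018 + 156 days = June 20, 2018.
June 20, 2018 is a Wednesday and not a legal holiday, so no extension applies.

June 20, 2018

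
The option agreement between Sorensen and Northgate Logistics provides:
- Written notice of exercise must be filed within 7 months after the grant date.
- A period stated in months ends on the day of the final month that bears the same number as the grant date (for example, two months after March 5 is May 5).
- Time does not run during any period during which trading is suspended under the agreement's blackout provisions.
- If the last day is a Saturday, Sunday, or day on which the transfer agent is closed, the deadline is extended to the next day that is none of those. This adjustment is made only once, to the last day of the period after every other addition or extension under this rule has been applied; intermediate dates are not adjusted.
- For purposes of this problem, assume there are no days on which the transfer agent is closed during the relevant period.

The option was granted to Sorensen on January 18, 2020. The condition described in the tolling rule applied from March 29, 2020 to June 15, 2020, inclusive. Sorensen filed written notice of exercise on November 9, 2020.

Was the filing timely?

No

7 months after January 18, 2020 is August 18, 2020.
From March 29, 2020 through June 15, 2020 inclusive is 79 days; tolling adds 79 days: August 18, 2020 + 79 days = November 5, 2020.
November 5, 2020 is a Thursday and not a day on which the transfer agent is closed, so no extension applies.
The deadline is November 5, 2020; the filing on November 9, 2020 is after that date.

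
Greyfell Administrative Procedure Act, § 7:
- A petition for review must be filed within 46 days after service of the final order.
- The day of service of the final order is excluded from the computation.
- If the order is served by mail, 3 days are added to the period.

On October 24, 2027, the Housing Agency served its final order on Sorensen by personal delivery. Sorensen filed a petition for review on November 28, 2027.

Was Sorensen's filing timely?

Yes

46 days after October 24, 2027 is December 9, 2027.
Service was not by mail, so no mail extension applies.
The deadline is December 9, 2027; the filing on November 28, 2027 is on or before that date.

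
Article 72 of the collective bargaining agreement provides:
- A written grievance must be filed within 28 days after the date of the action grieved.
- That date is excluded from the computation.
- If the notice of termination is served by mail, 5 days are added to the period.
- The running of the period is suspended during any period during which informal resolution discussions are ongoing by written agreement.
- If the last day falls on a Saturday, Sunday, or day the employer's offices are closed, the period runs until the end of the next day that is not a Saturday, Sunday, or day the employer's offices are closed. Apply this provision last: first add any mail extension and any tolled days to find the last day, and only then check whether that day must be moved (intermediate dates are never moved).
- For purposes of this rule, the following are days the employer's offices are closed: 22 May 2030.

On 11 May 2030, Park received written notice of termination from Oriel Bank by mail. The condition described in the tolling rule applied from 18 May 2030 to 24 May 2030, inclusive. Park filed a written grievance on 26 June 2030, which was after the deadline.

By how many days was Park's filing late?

28 days after 11 May 2030 is June 8, 2030.
Service was by mail, adding 5 days: June 8, 2030 + 5 days = June 13, 2030.
From May 18, 2030 through May 24, 2030 inclusive is 7 days; tolling adds 7 days: June 13, 2030 + 7 days = June 20, 2030.
June 20, 2030 is a Thursday and not a day the employer's offices are closed, so no extension applies.
The deadline is June 20, 2030; from June 20, 2030 to June 26, 2030 is 6 days.

6 days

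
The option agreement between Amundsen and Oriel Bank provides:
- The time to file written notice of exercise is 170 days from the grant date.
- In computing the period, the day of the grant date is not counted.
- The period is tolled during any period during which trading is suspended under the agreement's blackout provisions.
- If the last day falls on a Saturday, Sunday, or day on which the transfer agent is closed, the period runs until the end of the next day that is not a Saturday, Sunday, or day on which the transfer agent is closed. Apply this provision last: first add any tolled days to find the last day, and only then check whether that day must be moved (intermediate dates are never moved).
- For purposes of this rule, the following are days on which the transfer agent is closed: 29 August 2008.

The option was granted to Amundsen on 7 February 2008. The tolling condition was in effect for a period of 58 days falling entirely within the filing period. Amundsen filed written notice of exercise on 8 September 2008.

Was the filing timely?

170 days after 7 February 2008 is July 26, 2008.
Tolling adds 58 days: July 26, 2008 + 58 days = September 22, 2008.
September 22, 2008 is a Monday and not a day on which the transfer agent is closed, so no extension applies.
The deadline is September 22, 2008; the filing on September 8, 2008 is on or before that date.

Yes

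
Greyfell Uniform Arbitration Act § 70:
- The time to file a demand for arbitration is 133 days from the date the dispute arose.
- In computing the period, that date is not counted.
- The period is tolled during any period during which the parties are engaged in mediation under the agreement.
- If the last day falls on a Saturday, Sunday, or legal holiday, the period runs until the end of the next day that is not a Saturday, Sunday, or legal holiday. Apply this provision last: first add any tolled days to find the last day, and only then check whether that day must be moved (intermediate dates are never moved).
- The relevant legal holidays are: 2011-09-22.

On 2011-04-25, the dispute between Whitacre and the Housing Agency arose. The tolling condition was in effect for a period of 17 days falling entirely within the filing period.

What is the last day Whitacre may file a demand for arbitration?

133 days after 2011-04-25 is September 5, 2011.
Tolling adds 17 days: September 5, 2011 + 17 days = September 22, 2011.
September 22, 2011 is a listed holiday. The next qualifying day is September 23, 2011.

September 23, 2011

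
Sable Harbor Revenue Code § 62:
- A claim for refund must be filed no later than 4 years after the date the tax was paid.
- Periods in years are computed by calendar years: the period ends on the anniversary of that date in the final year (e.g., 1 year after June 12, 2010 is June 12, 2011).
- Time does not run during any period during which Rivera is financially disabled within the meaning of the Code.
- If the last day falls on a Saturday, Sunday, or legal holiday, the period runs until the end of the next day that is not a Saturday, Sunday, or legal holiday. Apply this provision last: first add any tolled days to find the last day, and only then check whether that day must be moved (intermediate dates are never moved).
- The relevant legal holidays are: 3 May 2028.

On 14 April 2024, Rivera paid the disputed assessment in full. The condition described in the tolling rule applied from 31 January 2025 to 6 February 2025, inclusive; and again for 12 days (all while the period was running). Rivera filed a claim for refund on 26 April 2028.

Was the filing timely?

4 years after 14 April 2024 is April 14, 2028.
From January 31, 2025 through February 6, 2025 inclusive is 7 days; tolling adds 7 days: April 14, 2028 + 7 days = April 21, 2028.
Tolling adds 12 days: April 21, 2028 + 12 days = May 3, 2028.
May 3, 2028 is a listed holiday. The next qualifying day is May 4, 2028.
The deadline is May 4, 2028; the filing on April 26, 2028 is on or before that date.

Yes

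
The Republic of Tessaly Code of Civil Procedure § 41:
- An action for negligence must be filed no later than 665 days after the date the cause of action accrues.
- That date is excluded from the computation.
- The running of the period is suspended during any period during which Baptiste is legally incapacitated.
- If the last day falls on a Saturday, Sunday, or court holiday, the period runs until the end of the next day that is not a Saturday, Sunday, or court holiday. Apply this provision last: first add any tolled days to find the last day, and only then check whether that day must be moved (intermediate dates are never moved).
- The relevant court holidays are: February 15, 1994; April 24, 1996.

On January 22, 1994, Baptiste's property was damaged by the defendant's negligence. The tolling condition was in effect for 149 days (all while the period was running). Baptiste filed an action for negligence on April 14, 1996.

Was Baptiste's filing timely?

665 days after January 22, 1994 is November 18, 1995.
Tolling adds 149 days: November 18, 1995 + 149 days = April 15, 1996.
April 15, 1996 is a Monday and not a court holiday, so no extension applies.
The deadline is April 15, 1996; the filing on April 14, 1996 is on or before that date.

Yes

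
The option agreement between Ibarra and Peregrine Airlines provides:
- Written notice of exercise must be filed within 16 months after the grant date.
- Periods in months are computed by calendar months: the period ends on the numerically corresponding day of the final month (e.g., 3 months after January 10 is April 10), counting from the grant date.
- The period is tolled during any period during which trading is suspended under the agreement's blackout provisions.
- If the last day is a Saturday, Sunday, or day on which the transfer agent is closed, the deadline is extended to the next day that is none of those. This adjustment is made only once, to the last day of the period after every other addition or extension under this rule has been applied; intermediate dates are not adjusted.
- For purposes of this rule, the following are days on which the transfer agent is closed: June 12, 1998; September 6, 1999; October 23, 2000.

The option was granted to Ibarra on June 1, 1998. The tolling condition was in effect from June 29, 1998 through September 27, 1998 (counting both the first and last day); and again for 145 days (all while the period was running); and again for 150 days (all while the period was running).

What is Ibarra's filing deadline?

October 24, 2000

16 months after June 1, 1998 is October 1, 1999.
From June 29, 1998 through September 27, 1998 inclusive is 91 days; tolling adds 91 days: October 1, 1999 + 91 days = December 31, 1999.
Tolling adds 145 days: December 31, 1999 + 145 days = May 24, 2000.
Tolling adds 150 days: May 24, 2000 + 150 days = October 21, 2000.
October 21, 2000 is Saturday; October 22, 2000 is Sunday; October 23, 2000 is a listed holiday. The next qualifying day is October 24, 2000.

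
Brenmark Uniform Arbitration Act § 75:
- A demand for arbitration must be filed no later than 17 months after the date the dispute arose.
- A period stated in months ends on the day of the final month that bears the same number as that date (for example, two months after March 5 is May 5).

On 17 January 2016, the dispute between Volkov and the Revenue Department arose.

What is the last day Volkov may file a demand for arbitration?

17 months after 17 January 2016 is June 17, 2017.

June 17, 2017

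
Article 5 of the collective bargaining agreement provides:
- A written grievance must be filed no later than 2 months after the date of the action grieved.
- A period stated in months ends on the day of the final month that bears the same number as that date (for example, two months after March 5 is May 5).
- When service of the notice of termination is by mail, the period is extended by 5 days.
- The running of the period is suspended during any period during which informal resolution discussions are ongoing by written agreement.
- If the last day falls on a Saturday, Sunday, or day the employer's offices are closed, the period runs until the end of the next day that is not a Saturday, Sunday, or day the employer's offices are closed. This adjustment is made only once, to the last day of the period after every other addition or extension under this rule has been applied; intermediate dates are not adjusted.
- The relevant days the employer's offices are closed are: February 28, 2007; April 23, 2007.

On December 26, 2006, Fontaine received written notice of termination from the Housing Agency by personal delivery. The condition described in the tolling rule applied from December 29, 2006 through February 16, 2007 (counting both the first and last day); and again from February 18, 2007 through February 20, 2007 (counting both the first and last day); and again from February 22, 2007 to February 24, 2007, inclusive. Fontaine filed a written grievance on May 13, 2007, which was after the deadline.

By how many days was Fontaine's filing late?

19 days

2 months after December 26, 2006 is February 26, 2007.
Service was not by mail, so no mail extension applies.
From December 29, 2006 through February 16, 2007 inclusive is 50 days; tolling adds 50 days: February 26, 2007 + 50 days = April 17, 2007.
From February 18, 2007 through February 20, 2007 inclusive is 3 days; tolling adds 3 days: April 17, 2007 + 3 days = April 20, 2007.
From February 22, 2007 through February 24, 2007 inclusive is 3 days; tolling adds 3 days: April 20, 2007 + 3 days = April 23, 2007.
April 23, 2007 is a listed holiday. The next qualifying day is April 24, 2007.
The deadline is April 24, 2007; from April 24, 2007 to May 13, 2007 is 19 days.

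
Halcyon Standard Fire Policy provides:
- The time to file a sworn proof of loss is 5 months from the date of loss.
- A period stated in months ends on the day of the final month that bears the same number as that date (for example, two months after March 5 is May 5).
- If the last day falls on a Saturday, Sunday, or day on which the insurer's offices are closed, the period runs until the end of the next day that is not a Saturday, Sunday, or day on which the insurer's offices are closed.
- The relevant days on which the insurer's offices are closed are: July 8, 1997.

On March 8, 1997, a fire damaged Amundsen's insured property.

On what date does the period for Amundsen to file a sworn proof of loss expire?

5 months after March 8, 1997 is August 8, 1997.
August 8, 1997 is a Friday and not a day on which the insurer's offices are closed, so no extension applies.

August 8, 1997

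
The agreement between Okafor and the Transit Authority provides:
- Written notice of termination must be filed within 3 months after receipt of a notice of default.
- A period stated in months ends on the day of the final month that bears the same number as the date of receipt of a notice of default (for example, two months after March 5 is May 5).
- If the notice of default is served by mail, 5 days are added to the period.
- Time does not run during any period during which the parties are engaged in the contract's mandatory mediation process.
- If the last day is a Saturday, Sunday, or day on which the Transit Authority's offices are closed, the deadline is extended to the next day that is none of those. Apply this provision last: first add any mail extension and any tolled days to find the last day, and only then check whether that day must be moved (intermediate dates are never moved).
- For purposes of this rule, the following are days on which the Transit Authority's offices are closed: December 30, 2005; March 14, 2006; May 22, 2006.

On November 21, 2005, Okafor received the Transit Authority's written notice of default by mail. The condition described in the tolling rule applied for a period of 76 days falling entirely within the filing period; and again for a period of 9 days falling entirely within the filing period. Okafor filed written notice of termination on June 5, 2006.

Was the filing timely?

No

3 months after November 21, 2005 is February 21, 2006.
Service was by mail, adding 5 days: February 21, 2006 + 5 days = February 26, 2006.
Tolling adds 76 days: February 26, 2006 + 76 days = May 13, 2006.
Tolling adds 9 days: May 13, 2006 + 9 days = May 22, 2006.
May 22, 2006 is a listed holiday. The next qualifying day is May 23, 2006.
The deadline is May 23, 2006; the filing on June 5, 2006 is after that date.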